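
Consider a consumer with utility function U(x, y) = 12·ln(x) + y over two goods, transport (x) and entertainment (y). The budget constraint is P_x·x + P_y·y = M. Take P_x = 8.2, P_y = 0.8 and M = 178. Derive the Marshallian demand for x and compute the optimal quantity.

MU_x = 12/x, MU_y = 1. Tangency: 12/x = P_x/P_y.
So x*(P_x,P_y) = 12·P_y/P_x, independent of income; and y* = (M − 12·P_y)/P_y.
At the given prices: x* = 12·0.8/8.2 = 1.1707.

x* = 1.1707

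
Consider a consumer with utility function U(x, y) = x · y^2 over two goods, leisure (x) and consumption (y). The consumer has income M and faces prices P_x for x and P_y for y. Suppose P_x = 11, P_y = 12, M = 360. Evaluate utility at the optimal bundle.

V = 4363.6364

The MRS is (1/2)·y/x. Set MRS = P_x/P_y.
Rearranging, P_y·y = 2·P_x·x. Substituting into the budget gives P_x·x·(1 + 2) = M.
Demand: x*(P_x,P_y,M) = 1/3·M/P_x and y* = 2/3·M/P_y.
At P_x=11, P_y=12, M=360: x* = 1/3·360/11 = 10.9091, y* = 20.
Utility at the optimum: U(10.9091, 20) = 4363.6364.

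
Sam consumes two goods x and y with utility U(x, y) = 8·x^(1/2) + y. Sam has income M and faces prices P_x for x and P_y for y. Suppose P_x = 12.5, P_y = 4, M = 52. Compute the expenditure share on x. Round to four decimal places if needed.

share on x = 0.3938

Utility is quasi-linear in y; the FOC for x is 4/√x = P_x/P_y.
Solve: √x = 4·P_y/P_x, so x*(P_x,P_y) = (4·P_y/P_x)², and y* = (M − P_x·x*)/P_y.
Plugging in: x* = (4·4/12.5)² = 1.6384, y* = 7.88.
Expenditure on x: 12.5·1.6384 = 20.48; share = 0.3938.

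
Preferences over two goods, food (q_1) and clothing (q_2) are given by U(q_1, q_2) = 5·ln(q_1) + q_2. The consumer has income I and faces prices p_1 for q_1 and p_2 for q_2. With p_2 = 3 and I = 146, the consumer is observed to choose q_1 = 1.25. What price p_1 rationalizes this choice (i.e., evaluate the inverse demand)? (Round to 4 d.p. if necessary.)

p_1 = 12

Set MRS = p_1/p_2: (5/q_1)/1 = p_1/p_2.
So q_1*(p_1,p_2) = 5·p_2/p_1, independent of income; and q_2* = (I − 5·p_2)/p_2.
Set q_1* = 1.25 in the demand function and solve for p_1: p_1 = 12.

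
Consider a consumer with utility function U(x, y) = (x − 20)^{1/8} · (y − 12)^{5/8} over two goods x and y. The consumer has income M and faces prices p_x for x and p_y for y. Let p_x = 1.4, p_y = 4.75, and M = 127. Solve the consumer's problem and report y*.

MRS = (1/5)·(y−12)/(x−20). Tangency with p_x/p_y gives y−12 = 5·(p_x/p_y)·(x−20).
Substituting into the budget: x* = 20 + 1/6·(M − 20·p_x − 12·p_y)/p_x, and y* = 12 + 5/6·(…)/p_y.
Discretionary income = 127 − 20·1.4 − 12·4.75 = 42; y* = 12 + 5/6·42/4.75 = 19.3684.

y* = 19.3684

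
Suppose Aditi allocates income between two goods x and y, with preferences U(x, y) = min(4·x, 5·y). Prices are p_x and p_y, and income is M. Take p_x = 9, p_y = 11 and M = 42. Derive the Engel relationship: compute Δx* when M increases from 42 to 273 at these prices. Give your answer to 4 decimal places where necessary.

Δx* = 12.9775

With perfect complements, no substitution: consume in ratio x:y = 5:4.
Budget: p_x·x + p_y·(4/5)·x = M, so (5·p_x + 4·p_y)·x = 5·M.
Demand: x*(p_x,p_y,M) = 5·M/(5·p_x + 4·p_y), y* = 4·M/(5·p_x + 4·p_y).
Here 5·9 + 4·11 = 89, giving x* = 2.3596.
At M' = 273: x* = 15.3371. Change: 15.3371 − 2.3596 = 12.9775.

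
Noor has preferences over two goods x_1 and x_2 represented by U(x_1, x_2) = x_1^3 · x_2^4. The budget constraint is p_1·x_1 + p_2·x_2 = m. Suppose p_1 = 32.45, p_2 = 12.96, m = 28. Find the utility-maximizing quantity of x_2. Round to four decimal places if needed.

Tangency: MRS = (3/4)·x_2/x_1 = p_1/p_2.
So 3·p_2·x_2 = 4·p_1·x_1; combined with the budget, a share 3/7 of income goes to x_1.
Demand: x_1*(p_1,p_2,m) = 3/7·m/p_1 and x_2* = 4/7·m/p_2.
At p_1=32.45, p_2=12.96, m=28: x_2* = 4/7·28/12.96 = 1.2346.

x_2* = 1.2346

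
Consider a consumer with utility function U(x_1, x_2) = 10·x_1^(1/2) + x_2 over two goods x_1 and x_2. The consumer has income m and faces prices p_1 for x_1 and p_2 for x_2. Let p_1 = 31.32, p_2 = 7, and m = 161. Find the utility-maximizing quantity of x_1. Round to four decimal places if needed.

Solve: √x_1 = 5·p_2/p_1, so x_1*(p_1,p_2) = (5·p_2/p_1)², and x_2* = (m − p_1·x_1*)/p_2.
Plugging in: x_1* = (5·7/31.32)² = 1.2488.

x_1* = 1.2488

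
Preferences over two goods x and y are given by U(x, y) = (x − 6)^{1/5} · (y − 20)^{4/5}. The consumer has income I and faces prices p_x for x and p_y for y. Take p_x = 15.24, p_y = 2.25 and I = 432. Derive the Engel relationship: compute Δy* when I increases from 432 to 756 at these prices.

Let x' = x−6, y' = y−20. MRS = (1/4)·y'/x' = p_x/p_y.
After buying the subsistence bundle (6, 20), a share 0.2 of the remaining income goes to x: x* = 6 + 0.2·(I − 6p_x − 20p_y)/p_x.
Discretionary income = 432 − 6·15.24 − 20·2.25 = 295.56; y* = 20 + 0.8·295.56/2.25 = 125.088.
At I' = 756: y* = 240.288. Change: 240.288 − 125.088 = 115.2.

Δy* = 115.2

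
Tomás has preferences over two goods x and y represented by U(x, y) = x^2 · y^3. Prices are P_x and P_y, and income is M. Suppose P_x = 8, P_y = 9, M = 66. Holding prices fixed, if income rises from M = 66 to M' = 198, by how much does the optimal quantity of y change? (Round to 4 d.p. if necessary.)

Demand: x*(P_x,P_y,M) = 0.4·M/P_x and y* = 0.6·M/P_y.
At P_x=8, P_y=9, M=66: y* = 0.6·66/9 = 4.4.
At M' = 198: y* = 13.2. Change: 13.2 − 4.4 = 8.8.

Δy* = 8.8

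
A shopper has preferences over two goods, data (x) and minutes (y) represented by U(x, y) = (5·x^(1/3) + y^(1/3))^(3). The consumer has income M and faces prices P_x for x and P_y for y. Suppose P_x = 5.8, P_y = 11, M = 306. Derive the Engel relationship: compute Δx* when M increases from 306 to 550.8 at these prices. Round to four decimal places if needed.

Δx* = 39.6328

MU_x ∝ 5·x^(-2/3), MU_y ∝ y^(-2/3), so MRS = 5·(y/x)^(2/3) = P_x/P_y.
Hence y/x = ((1/5)·P_x/P_y)^(1/(2/3)), i.e. raised to the 1.5 power.
Substitute y = (y/x)·x into the budget: x* = M/(P_x + P_y·(y/x)).
Numerically y/x = 0.034245, so x* = 306/(5.8 + 11·0.034245) = 49.5411.
At M' = 550.8: x* = 89.1739. Change: 89.1739 − 49.5411 = 39.6328.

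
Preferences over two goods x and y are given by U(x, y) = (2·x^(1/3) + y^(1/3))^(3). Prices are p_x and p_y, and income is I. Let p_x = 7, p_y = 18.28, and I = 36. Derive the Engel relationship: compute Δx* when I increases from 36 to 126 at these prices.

Δx* = 10.5492

From the CES first-order condition, 2·(y/x)^(2/3) = p_x/p_y.
Solve for the ratio: y/x = [(1/2)·p_x/p_y]^(1.5).
Substitute y = (y/x)·x into the budget: x* = I/(p_x + p_y·(y/x)).
Numerically y/x = 0.08378, so x* = 36/(7 + 18.28·0.08378) = 4.2197.
At I' = 126: x* = 14.7688. Change: 14.7688 − 4.2197 = 10.5492.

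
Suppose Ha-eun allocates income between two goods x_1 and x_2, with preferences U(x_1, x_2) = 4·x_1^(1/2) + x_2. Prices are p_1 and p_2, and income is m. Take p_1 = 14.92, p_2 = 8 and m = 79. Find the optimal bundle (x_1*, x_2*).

x_1* = 1.15, x_2* = 7.7302

Set MRS = p_1/p_2: 2·x_1^(−1/2) = p_1/p_2.
Thus x_1* = (2·p_2/p_1)² — independent of m — with the rest of income spent on x_2.
Plugging in: x_1* = (2·8/14.92)² = 1.15, x_2* = 7.7302.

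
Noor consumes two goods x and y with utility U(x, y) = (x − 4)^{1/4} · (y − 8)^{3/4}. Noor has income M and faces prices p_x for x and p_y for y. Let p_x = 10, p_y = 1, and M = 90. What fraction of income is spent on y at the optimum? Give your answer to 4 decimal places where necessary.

share on y = 0.4389

Let x' = x−4, y' = y−8. MRS = (1/3)·y'/x' = p_x/p_y.
Substituting into the budget: x* = 4 + 0.25·(M − 4·p_x − 8·p_y)/p_x, and y* = 8 + 0.75·(…)/p_y.
Discretionary income = 90 − 4·10 − 8·1 = 42; x* = 4 + 0.25·42/10 = 5.05; y* = 8 + 0.75·42/1 = 39.5.
Expenditure on y: 1·39.5 = 39.5; share = 0.4389.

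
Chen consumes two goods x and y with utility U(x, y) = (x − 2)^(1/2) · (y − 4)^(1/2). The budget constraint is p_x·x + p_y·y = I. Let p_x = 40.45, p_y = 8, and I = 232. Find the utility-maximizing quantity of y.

y* = 11.4437

Substituting into the budget: x* = 2 + 0.5·(I − 2·p_x − 4·p_y)/p_x, and y* = 4 + 0.5·(…)/p_y.
Discretionary income = 232 − 2·40.45 − 4·8 = 119.1; y* = 4 + 0.5·119.1/8 = 11.4437.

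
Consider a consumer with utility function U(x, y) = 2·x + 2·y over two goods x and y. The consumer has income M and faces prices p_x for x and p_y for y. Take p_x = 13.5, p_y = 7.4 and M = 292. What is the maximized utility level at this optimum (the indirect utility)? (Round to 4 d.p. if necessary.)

V = 78.9189

y gives more utility per dollar, so spend all income on y: y* = M/p_y, x* = 0.
Numerically: x* = 0, y* = 39.4595.
Utility at the optimum: U(0, 39.4595) = 78.9189.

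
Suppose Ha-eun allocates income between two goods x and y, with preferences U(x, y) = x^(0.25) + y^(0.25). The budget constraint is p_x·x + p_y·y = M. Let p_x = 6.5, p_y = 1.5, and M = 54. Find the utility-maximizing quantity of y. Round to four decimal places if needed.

From the CES first-order condition, (y/x)^(0.75) = p_x/p_y.
Solve for the ratio: y/x = [p_x/p_y]^(4/3).
Substitute y = (y/x)·x into the budget: x* = M/(p_x + p_y·(y/x)).
Numerically y/x = 7.064739, so x* = 54/(6.5 + 1.5·7.064739) = 3.1584 and y* = 7.064739·3.1584 = 22.3135.

y* = 22.3135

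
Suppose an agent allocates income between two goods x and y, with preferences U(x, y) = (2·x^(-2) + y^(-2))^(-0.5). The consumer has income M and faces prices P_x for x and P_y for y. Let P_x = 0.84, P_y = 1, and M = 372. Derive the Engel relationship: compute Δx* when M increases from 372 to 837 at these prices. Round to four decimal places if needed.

Δx* = 292.6576

From the CES first-order condition, 2·(y/x)^(3) = P_x/P_y.
Solve for the ratio: y/x = [(1/2)·P_x/P_y]^(1/3).
Substitute y = (y/x)·x into the budget: x* = M/(P_x + P_y·(y/x)).
Numerically y/x = 0.748887, so x* = 372/(0.84 + 1·0.748887) = 234.1261.
At M' = 837: x* = 526.7838. Change: 526.7838 − 234.1261 = 292.6576.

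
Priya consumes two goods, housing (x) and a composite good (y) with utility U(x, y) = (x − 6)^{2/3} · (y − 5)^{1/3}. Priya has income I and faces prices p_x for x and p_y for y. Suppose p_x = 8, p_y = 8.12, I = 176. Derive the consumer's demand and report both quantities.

After buying the subsistence bundle (6, 5), a share 2/3 of the remaining income goes to x: x* = 6 + 2/3·(I − 6p_x − 5p_y)/p_x.
Discretionary income = 176 − 6·8 − 5·8.12 = 87.4; x* = 6 + 2/3·87.4/8 = 13.2833; y* = 5 + 1/3·87.4/8.12 = 8.5878.

x* = 13.2833, y* = 8.5878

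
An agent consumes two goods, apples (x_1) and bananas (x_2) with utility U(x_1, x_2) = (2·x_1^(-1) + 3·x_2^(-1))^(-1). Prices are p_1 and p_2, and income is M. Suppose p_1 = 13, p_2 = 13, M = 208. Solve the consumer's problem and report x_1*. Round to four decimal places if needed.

x_1* = 7.1918

From the CES first-order condition, (2/3)·(x_2/x_1)^(2) = p_1/p_2.
Solve for the ratio: x_2/x_1 = [(3/2)·p_1/p_2]^(0.5).
With the ratio pinned down, the budget gives x_1* = M/(p_1 + p_2·(x_2/x_1)) and x_2* = (x_2/x_1)·x_1*.
Numerically x_2/x_1 = 1.224745, so x_1* = 208/(13 + 13·1.224745) = 7.1918.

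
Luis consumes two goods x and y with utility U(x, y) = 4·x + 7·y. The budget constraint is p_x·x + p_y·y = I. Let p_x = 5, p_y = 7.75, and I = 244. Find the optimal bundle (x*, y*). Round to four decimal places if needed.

Linear utility — the consumer picks whichever good has higher MU/price: 4/5 = 0.8 vs 7/7.75 = 0.9032.
y gives more utility per dollar, so spend all income on y: y* = I/p_y, x* = 0.
Numerically: x* = 0, y* = 31.4839.

x* = 0, y* = 31.4839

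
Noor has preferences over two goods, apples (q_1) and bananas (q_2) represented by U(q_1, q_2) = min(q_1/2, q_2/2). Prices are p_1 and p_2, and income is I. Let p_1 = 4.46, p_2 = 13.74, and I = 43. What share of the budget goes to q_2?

With perfect complements, no substitution: consume in ratio q_1:q_2 = 2:2.
Budget: p_1·q_1 + p_2·q_1 = I, so (2·p_1 + 2·p_2)·q_1 = 2·I.
Demand: q_1*(p_1,p_2,I) = 2·I/(2·p_1 + 2·p_2), q_2* = 2·I/(2·p_1 + 2·p_2).
Here 2·4.46 + 2·13.74 = 36.4, giving q_1* = 2.3626 and q_2* = 2.3626.
Expenditure on q_2: 13.74·2.3626 = 32.4626; share = 0.7549.

share on q_2 = 0.7549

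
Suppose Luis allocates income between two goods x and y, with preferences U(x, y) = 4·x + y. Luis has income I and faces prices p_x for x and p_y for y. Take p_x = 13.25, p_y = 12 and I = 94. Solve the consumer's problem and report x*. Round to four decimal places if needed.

x gives more utility per dollar, so spend all income on x: x* = I/p_x, y* = 0.
Numerically: x* = 7.0943, y* = 0.

x* = 7.0943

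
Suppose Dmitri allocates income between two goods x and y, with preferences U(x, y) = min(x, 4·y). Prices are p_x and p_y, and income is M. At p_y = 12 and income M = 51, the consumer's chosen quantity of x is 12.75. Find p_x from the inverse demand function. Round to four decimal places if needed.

p_x = 1

With perfect complements, no substitution: consume in ratio x:y = 4:1.
Budget: p_x·x + p_y·(1/4)·x = M, so (4·p_x + p_y)·x = 4·M.
Demand: x*(p_x,p_y,M) = 4·M/(4·p_x + p_y), y* = M/(4·p_x + p_y).
Set x* = 12.75 in the demand function and solve for p_x: p_x = 1.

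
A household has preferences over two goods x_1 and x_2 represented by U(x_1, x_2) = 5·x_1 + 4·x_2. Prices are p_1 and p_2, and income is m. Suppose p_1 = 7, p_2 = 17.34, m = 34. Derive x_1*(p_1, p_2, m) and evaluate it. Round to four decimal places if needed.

x_1* = 4.8571

Linear utility — the consumer picks whichever good has higher MU/price: 5/7 = 0.7143 vs 4/17.34 = 0.2307.
x_1 gives more utility per dollar, so spend all income on x_1: x_1* = m/p_1, x_2* = 0.
Numerically: x_1* = 4.8571, x_2* = 0.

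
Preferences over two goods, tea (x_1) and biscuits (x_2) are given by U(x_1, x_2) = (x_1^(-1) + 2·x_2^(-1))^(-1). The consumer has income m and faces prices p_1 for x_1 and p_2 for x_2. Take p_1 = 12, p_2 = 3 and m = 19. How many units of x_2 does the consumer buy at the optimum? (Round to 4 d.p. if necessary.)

MU_x_1 ∝ x_1^(-2), MU_x_2 ∝ 2·x_2^(-2), so MRS = (1/2)·(x_2/x_1)^(2) = p_1/p_2.
Solve for the ratio: x_2/x_1 = [2·p_1/p_2]^(0.5).
Substitute x_2 = (x_2/x_1)·x_1 into the budget: x_1* = m/(p_1 + p_2·(x_2/x_1)).
Numerically x_2/x_1 = 2.828427, so x_1* = 19/(12 + 3·2.828427) = 0.9275 and x_2* = 2.828427·0.9275 = 2.6234.

x_2* = 2.6234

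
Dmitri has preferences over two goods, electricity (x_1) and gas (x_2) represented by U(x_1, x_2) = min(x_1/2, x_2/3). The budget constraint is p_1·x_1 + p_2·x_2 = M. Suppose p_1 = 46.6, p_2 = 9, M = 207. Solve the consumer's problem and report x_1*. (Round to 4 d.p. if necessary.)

Here 2·46.6 + 3·9 = 120.2, giving x_1* = 3.4443.

x_1* = 3.4443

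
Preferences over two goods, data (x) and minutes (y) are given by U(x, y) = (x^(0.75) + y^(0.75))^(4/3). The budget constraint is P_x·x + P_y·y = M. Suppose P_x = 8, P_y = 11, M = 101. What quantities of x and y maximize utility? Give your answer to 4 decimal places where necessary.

From the CES first-order condition, (y/x)^(0.25) = P_x/P_y.
Hence y/x = (P_x/P_y)^(1/(0.25)), i.e. raised to the 4 power.
With the ratio pinned down, the budget gives x* = M/(P_x + P_y·(y/x)) and y* = (y/x)·x*.
Numerically y/x = 0.279762, so x* = 101/(8 + 11·0.279762) = 9.1177 and y* = 0.279762·9.1177 = 2.5508.

x* = 9.1177, y* = 2.5508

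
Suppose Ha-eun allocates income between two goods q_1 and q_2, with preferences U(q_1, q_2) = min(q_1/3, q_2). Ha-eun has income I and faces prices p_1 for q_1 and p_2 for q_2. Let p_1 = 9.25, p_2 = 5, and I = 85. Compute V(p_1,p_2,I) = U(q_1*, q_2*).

With perfect complements, no substitution: consume in ratio q_1:q_2 = 3:1.
Budget: p_1·q_1 + p_2·(1/3)·q_1 = I, so (3·p_1 + p_2)·q_1 = 3·I.
Demand: q_1*(p_1,p_2,I) = 3·I/(3·p_1 + p_2), q_2* = I/(3·p_1 + p_2).
Here 3·9.25 + 5 = 32.75, giving q_1* = 7.7863 and q_2* = 2.5954.
Utility at the optimum: U(7.7863, 2.5954) = 2.5954.

V = 2.5954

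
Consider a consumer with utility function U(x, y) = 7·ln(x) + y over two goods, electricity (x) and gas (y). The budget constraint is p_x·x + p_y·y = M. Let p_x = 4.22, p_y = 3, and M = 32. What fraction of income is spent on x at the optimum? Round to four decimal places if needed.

MU_x = 7/x, MU_y = 1. Tangency: 7/x = p_x/p_y.
So x*(p_x,p_y) = 7·p_y/p_x, independent of income; and y* = (M − 7·p_y)/p_y.
At the given prices: x* = 7·3/4.22 = 4.9763, and y* = 3.6667.
Expenditure on x: 4.22·4.9763 = 21; share = 0.6562.

share on x = 0.6562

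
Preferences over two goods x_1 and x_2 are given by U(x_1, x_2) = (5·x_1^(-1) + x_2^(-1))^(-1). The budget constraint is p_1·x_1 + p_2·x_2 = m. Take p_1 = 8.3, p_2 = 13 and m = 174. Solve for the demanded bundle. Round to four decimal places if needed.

From the CES first-order condition, 5·(x_2/x_1)^(2) = p_1/p_2.
Solve for the ratio: x_2/x_1 = [(1/5)·p_1/p_2]^(0.5).
With the ratio pinned down, the budget gives x_1* = m/(p_1 + p_2·(x_2/x_1)) and x_2* = (x_2/x_1)·x_1*.
Numerically x_2/x_1 = 0.357341, so x_1* = 174/(8.3 + 13·0.357341) = 13.441 and x_2* = 0.357341·13.441 = 4.803.

x_1* = 13.441, x_2* = 4.803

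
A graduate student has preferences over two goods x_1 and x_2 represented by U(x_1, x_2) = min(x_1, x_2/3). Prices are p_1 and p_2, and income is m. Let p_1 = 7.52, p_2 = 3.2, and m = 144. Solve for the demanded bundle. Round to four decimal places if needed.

With perfect complements, no substitution: consume in ratio x_1:x_2 = 1:3.
Budget: p_1·x_1 + p_2·3·x_1 = m, so (p_1 + 3·p_2)·x_1 = m.
Demand: x_1*(p_1,p_2,m) = m/(p_1 + 3·p_2), x_2* = 3·m/(p_1 + 3·p_2).
Here 7.52 + 3·3.2 = 17.12, giving x_1* = 8.4112 and x_2* = 25.2336.

x_1* = 8.4112, x_2* = 25.2336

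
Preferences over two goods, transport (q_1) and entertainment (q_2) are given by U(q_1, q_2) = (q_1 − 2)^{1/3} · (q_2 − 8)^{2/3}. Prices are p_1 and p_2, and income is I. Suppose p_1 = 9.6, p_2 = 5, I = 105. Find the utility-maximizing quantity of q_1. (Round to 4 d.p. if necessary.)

q_1* = 3.5903

Discretionary income = 105 − 2·9.6 − 8·5 = 45.8; q_1* = 2 + 1/3·45.8/9.6 = 3.5903.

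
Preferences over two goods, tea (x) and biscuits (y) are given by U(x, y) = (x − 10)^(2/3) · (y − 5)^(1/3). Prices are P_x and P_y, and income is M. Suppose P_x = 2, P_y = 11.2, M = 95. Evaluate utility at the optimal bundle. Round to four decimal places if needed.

This is Cobb-Douglas in (x−10, y−5): tangency gives 2/3·P_y·(y−5) = 1/3·P_x·(x−10).
After buying the subsistence bundle (10, 5), a share 2/3 of the remaining income goes to x: x* = 10 + 2/3·(M − 10P_x − 5P_y)/P_x.
Discretionary income = 95 − 10·2 − 5·11.2 = 19; x* = 10 + 2/3·19/2 = 16.3333; y* = 5 + 1/3·19/11.2 = 5.5655.
Utility at the optimum: U(16.3333, 5.5655) = 2.8307.

V = 2.8307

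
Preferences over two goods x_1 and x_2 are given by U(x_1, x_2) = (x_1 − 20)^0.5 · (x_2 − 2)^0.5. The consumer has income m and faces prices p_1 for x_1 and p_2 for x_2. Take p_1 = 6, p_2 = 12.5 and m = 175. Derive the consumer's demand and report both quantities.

x_1* = 22.5, x_2* = 3.2

This is Cobb-Douglas in (x_1−20, x_2−2): tangency gives 0.5·p_2·(x_2−2) = 0.5·p_1·(x_1−20).
After buying the subsistence bundle (20, 2), a share 0.5 of the remaining income goes to x_1: x_1* = 20 + 0.5·(m − 20p_1 − 2p_2)/p_1.
Discretionary income = 175 − 20·6 − 2·12.5 = 30; x_1* = 20 + 0.5·30/6 = 22.5; x_2* = 2 + 0.5·30/12.5 = 3.2.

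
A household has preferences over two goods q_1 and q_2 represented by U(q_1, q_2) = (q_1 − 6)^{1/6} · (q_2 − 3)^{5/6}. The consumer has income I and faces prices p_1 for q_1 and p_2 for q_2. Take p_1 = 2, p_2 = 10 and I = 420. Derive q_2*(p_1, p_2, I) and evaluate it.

MRS = (1/5)·(q_2−3)/(q_1−6). Tangency with p_1/p_2 gives q_2−3 = 5·(p_1/p_2)·(q_1−6).
After buying the subsistence bundle (6, 3), a share 1/6 of the remaining income goes to q_1: q_1* = 6 + 1/6·(I − 6p_1 − 3p_2)/p_1.
Discretionary income = 420 − 6·2 − 3·10 = 378; q_2* = 3 + 5/6·378/10 = 34.5.

q_2* = 34.5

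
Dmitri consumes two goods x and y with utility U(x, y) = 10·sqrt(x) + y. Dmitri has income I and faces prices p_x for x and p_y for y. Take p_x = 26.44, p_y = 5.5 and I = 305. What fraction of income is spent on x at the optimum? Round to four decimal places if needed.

Set MRS = p_x/p_y: 5·x^(−1/2) = p_x/p_y.
Solve: √x = 5·p_y/p_x, so x*(p_x,p_y) = (5·p_y/p_x)², and y* = (I − p_x·x*)/p_y.
Plugging in: x* = (5·5.5/26.44)² = 1.0818, y* = 50.2541.
Expenditure on x: 26.44·1.0818 = 28.6025; share = 0.0938.

share on x = 0.0938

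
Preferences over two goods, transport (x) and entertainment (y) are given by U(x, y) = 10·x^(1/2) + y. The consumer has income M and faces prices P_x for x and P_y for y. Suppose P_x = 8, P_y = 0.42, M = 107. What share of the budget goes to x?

share on x = 0.0052

Plugging in: x* = (5·0.42/8)² = 0.0689, y* = 253.4494.
Expenditure on x: 8·0.0689 = 0.5513; share = 0.0052.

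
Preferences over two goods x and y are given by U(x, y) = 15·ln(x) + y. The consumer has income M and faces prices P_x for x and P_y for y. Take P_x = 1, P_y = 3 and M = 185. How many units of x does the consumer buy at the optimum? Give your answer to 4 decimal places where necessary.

Set MRS = P_x/P_y: (15/x)/1 = P_x/P_y.
So x*(P_x,P_y) = 15·P_y/P_x, independent of income; and y* = (M − 15·P_y)/P_y.
At the given prices: x* = 15·3/1 = 45.

x* = 45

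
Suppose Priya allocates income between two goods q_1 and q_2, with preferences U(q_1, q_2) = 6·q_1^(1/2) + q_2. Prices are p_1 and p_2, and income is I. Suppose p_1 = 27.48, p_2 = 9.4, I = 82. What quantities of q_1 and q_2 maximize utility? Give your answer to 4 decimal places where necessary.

q_1* = 1.0531, q_2* = 5.6448

Thus q_1* = (3·p_2/p_1)² — independent of I — with the rest of income spent on q_2.
Plugging in: q_1* = (3·9.4/27.48)² = 1.0531, q_2* = 5.6448.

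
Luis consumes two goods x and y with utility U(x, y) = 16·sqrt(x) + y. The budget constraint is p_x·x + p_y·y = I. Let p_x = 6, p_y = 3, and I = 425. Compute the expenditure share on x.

share on x = 0.2259

Set MRS = p_x/p_y: 8·x^(−1/2) = p_x/p_y.
Thus x* = (8·p_y/p_x)² — independent of I — with the rest of income spent on y.
Plugging in: x* = (8·3/6)² = 16, y* = 109.6667.
Expenditure on x: 6·16 = 96; share = 0.2259.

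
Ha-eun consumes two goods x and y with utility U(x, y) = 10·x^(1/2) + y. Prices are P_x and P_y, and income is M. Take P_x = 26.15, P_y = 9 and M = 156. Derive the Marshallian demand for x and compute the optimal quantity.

x* = 2.9613

Utility is quasi-linear in y; the FOC for x is 5/√x = P_x/P_y.
Thus x* = (5·P_y/P_x)² — independent of M — with the rest of income spent on y.
Plugging in: x* = (5·9/26.15)² = 2.9613.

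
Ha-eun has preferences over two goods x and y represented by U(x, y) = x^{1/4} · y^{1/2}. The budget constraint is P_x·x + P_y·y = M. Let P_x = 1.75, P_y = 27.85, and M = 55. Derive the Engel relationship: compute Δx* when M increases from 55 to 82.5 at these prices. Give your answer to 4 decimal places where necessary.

Δx* = 5.2381

The MRS is (1/2)·y/x. Set MRS = P_x/P_y.
Rearranging, P_y·y = 2·P_x·x. Substituting into the budget gives P_x·x·(1 + 2) = M.
Demand: x*(P_x,P_y,M) = 1/3·M/P_x and y* = 2/3·M/P_y.
At P_x=1.75, P_y=27.85, M=55: x* = 1/3·55/1.75 = 10.4762.
At M' = 82.5: x* = 15.7143. Change: 15.7143 − 10.4762 = 5.2381.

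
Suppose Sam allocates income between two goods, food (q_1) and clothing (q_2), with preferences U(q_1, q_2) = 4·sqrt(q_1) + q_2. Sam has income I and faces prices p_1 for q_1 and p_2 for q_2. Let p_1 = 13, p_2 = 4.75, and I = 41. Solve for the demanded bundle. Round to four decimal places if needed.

q_1* = 0.534, q_2* = 7.17

Solve: √q_1 = 2·p_2/p_1, so q_1*(p_1,p_2) = (2·p_2/p_1)², and q_2* = (I − p_1·q_1*)/p_2.
Plugging in: q_1* = (2·4.75/13)² = 0.534, q_2* = 7.17.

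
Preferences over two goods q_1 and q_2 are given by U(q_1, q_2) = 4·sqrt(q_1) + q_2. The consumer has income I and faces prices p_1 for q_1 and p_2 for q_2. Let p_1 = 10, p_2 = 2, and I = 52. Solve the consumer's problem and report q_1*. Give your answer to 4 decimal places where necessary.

Utility is quasi-linear in q_2; the FOC for q_1 is 2/√q_1 = p_1/p_2.
Thus q_1* = (2·p_2/p_1)² — independent of I — with the rest of income spent on q_2.
Plugging in: q_1* = (2·2/10)² = 0.16.

q_1* = 0.16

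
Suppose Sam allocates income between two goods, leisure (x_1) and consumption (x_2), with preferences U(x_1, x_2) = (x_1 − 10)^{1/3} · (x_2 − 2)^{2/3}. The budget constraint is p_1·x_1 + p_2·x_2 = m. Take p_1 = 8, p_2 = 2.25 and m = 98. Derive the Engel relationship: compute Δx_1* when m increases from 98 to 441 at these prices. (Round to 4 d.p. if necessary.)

This is Cobb-Douglas in (x_1−10, x_2−2): tangency gives 1/3·p_2·(x_2−2) = 2/3·p_1·(x_1−10).
After buying the subsistence bundle (10, 2), a share 1/3 of the remaining income goes to x_1: x_1* = 10 + 1/3·(m − 10p_1 − 2p_2)/p_1.
Discretionary income = 98 − 10·8 − 2·2.25 = 13.5; x_1* = 10 + 1/3·13.5/8 = 10.5625.
At m' = 441: x_1* = 24.8542. Change: 24.8542 − 10.5625 = 14.2917.

Δx_1* = 14.2917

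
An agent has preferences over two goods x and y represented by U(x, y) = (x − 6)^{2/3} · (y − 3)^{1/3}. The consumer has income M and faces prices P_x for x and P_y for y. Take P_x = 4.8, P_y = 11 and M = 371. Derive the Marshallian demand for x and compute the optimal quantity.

x* = 48.9444

Discretionary income = 371 − 6·4.8 − 3·11 = 309.2; x* = 6 + 2/3·309.2/4.8 = 48.9444.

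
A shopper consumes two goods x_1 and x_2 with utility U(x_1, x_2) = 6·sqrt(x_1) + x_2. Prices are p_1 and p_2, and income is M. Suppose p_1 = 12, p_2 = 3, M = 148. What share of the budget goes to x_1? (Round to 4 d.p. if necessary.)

share on x_1 = 0.0456

Set MRS = p_1/p_2: 3·x_1^(−1/2) = p_1/p_2.
Thus x_1* = (3·p_2/p_1)² — independent of M — with the rest of income spent on x_2.
Plugging in: x_1* = (3·3/12)² = 0.5625, x_2* = 47.0833.
Expenditure on x_1: 12·0.5625 = 6.75; share = 0.0456.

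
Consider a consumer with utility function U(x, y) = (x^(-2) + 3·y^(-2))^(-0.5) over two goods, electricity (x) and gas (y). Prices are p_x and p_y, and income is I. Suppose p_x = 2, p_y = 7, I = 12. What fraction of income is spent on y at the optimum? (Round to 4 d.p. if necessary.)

From the CES first-order condition, (1/3)·(y/x)^(3) = p_x/p_y.
Solve for the ratio: y/x = [3·p_x/p_y]^(1/3).
With the ratio pinned down, the budget gives x* = I/(p_x + p_y·(y/x)) and y* = (y/x)·x*.
Numerically y/x = 0.949914, so x* = 12/(2 + 7·0.949914) = 1.3874 and y* = 0.949914·1.3874 = 1.3179.
Expenditure on y: 7·1.3179 = 9.2252; share = 0.7688.

share on y = 0.7688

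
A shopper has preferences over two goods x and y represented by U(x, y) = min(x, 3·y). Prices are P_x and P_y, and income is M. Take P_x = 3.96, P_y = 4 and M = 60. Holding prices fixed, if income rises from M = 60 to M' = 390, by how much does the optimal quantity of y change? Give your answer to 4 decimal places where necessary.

With perfect complements, no substitution: consume in ratio x:y = 3:1.
Budget: P_x·x + P_y·(1/3)·x = M, so (3·P_x + P_y)·x = 3·M.
Demand: x*(P_x,P_y,M) = 3·M/(3·P_x + P_y), y* = M/(3·P_x + P_y).
Here 3·3.96 + 4 = 15.88, giving y* = 3.7783.
At M' = 390: y* = 24.5592. Change: 24.5592 − 3.7783 = 20.7809.

Δy* = 20.7809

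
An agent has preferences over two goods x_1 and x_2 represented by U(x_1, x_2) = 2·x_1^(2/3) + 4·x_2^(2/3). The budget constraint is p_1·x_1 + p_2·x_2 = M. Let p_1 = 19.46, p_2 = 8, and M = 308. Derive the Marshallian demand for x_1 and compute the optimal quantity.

With the ratio pinned down, the budget gives x_1* = M/(p_1 + p_2·(x_2/x_1)) and x_2* = (x_2/x_1)·x_1*.
Numerically x_2/x_1 = 115.145915, so x_1* = 308/(19.46 + 8·115.145915) = 0.3274.

x_1* = 0.3274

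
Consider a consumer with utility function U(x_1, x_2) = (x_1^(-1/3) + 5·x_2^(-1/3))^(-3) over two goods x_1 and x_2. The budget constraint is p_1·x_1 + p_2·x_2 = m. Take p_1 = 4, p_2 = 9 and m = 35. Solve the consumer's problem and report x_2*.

x_2* = 3.1256

MRS = MU_x_1/MU_x_2 = (1/5)·(x_2/x_1)^(4/3). Set equal to p_1/p_2.
Solve for the ratio: x_2/x_1 = [5·p_1/p_2]^(0.75).
With the ratio pinned down, the budget gives x_1* = m/(p_1 + p_2·(x_2/x_1)) and x_2* = (x_2/x_1)·x_1*.
Numerically x_2/x_1 = 1.820081, so x_1* = 35/(4 + 9·1.820081) = 1.7173 and x_2* = 1.820081·1.7173 = 3.1256.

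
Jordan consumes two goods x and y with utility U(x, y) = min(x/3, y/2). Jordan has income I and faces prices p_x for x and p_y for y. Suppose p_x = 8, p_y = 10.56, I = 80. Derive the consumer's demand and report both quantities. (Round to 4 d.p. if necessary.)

Here 3·8 + 2·10.56 = 45.12, giving x* = 5.3191 and y* = 3.5461.

x* = 5.3191, y* = 3.5461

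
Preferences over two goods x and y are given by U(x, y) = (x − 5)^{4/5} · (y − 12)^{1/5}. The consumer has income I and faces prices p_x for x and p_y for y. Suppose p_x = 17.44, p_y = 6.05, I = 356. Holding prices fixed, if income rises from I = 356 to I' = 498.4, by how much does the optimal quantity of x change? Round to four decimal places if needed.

Discretionary income = 356 − 5·17.44 − 12·6.05 = 196.2; x* = 5 + 0.8·196.2/17.44 = 14.
At I' = 498.4: x* = 20.5321. Change: 20.5321 − 14 = 6.5321.

Δx* = 6.5321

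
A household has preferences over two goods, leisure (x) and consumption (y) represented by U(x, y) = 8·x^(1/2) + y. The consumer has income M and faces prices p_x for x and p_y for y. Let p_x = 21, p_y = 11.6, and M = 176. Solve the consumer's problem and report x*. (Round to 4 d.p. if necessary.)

MU_x = 4/√x, MU_y = 1. Tangency: 4/√x = p_x/p_y.
Solve: √x = 4·p_y/p_x, so x*(p_x,p_y) = (4·p_y/p_x)², and y* = (M − p_x·x*)/p_y.
Plugging in: x* = (4·11.6/21)² = 4.882.

x* = 4.882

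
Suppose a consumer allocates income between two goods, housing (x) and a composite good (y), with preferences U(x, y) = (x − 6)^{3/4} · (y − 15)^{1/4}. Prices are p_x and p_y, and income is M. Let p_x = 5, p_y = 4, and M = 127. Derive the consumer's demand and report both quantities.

MRS = 3·(y−15)/(x−6). Tangency with p_x/p_y gives y−15 = (1/3)·(p_x/p_y)·(x−6).
Substituting into the budget: x* = 6 + 0.75·(M − 6·p_x − 15·p_y)/p_x, and y* = 15 + 0.25·(…)/p_y.
Discretionary income = 127 − 6·5 − 15·4 = 37; x* = 6 + 0.75·37/5 = 11.55; y* = 15 + 0.25·37/4 = 17.3125.

x* = 11.55, y* = 17.3125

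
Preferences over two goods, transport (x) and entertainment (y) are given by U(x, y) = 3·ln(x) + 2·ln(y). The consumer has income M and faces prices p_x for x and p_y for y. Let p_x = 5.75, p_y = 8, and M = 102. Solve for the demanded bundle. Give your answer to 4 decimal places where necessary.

Tangency: MRS = (3/2)·y/x = p_x/p_y.
Rearranging, p_y·y = (2/3)·p_x·x. Substituting into the budget gives p_x·x·(1 + (2/3)) = M.
Demand: x*(p_x,p_y,M) = 0.6·M/p_x and y* = 0.4·M/p_y.
At p_x=5.75, p_y=8, M=102: x* = 0.6·102/5.75 = 10.6435, y* = 5.1.

x* = 10.6435, y* = 5.1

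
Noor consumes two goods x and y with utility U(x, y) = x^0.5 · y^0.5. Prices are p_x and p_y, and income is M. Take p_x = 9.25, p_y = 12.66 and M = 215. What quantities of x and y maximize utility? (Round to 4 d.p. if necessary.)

x* = 11.6216, y* = 8.4913

The MRS is y/x. Set MRS = p_x/p_y.
So 0.5·p_y·y = 0.5·p_x·x; combined with the budget, a share 0.5 of income goes to x.
Demand: x*(p_x,p_y,M) = 0.5·M/p_x and y* = 0.5·M/p_y.
At p_x=9.25, p_y=12.66, M=215: x* = 0.5·215/9.25 = 11.6216, y* = 8.4913.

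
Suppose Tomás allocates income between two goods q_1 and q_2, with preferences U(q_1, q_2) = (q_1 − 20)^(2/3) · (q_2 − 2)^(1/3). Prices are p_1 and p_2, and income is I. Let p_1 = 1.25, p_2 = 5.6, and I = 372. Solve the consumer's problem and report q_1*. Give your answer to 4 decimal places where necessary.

q_1* = 199.0933

MRS = 2·(q_2−2)/(q_1−20). Tangency with p_1/p_2 gives q_2−2 = (1/2)·(p_1/p_2)·(q_1−20).
After buying the subsistence bundle (20, 2), a share 2/3 of the remaining income goes to q_1: q_1* = 20 + 2/3·(I − 20p_1 − 2p_2)/p_1.
Discretionary income = 372 − 20·1.25 − 2·5.6 = 335.8; q_1* = 20 + 2/3·335.8/1.25 = 199.0933.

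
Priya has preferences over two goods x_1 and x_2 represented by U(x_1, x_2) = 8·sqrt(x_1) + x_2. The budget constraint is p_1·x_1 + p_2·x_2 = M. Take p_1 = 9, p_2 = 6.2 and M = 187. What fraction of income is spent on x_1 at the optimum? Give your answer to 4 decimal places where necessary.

MU_x_1 = 4/√x_1, MU_x_2 = 1. Tangency: 4/√x_1 = p_1/p_2.
Thus x_1* = (4·p_2/p_1)² — independent of M — with the rest of income spent on x_2.
Plugging in: x_1* = (4·6.2/9)² = 7.5931, x_2* = 19.1391.
Expenditure on x_1: 9·7.5931 = 68.3378; share = 0.3654.

share on x_1 = 0.3654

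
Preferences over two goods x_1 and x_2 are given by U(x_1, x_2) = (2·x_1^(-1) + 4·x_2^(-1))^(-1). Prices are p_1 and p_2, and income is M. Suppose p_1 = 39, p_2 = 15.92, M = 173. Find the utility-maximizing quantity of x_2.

MRS = MU_x_1/MU_x_2 = (1/2)·(x_2/x_1)^(2). Set equal to p_1/p_2.
Hence x_2/x_1 = (2·p_1/p_2)^(1/(2)), i.e. raised to the 0.5 power.
With the ratio pinned down, the budget gives x_1* = M/(p_1 + p_2·(x_2/x_1)) and x_2* = (x_2/x_1)·x_1*.
Numerically x_2/x_1 = 2.213481, so x_1* = 173/(39 + 15.92·2.213481) = 2.3303 and x_2* = 2.213481·2.3303 = 5.1581.

x_2* = 5.1581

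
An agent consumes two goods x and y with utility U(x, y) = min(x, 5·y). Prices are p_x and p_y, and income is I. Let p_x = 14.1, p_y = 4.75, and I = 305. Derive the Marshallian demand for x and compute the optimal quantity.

x* = 20.2658

With perfect complements, no substitution: consume in ratio x:y = 5:1.
Budget: p_x·x + p_y·(1/5)·x = I, so (5·p_x + p_y)·x = 5·I.
Demand: x*(p_x,p_y,I) = 5·I/(5·p_x + p_y), y* = I/(5·p_x + p_y).
Here 5·14.1 + 4.75 = 75.25, giving x* = 20.2658.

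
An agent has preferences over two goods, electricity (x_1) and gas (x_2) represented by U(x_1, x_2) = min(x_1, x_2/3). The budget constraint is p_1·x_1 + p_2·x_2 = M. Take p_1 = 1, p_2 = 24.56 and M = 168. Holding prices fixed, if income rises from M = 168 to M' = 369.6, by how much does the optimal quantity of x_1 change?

Δx_1* = 2.6995

With perfect complements, no substitution: consume in ratio x_1:x_2 = 1:3.
Budget: p_1·x_1 + p_2·3·x_1 = M, so (p_1 + 3·p_2)·x_1 = M.
Demand: x_1*(p_1,p_2,M) = M/(p_1 + 3·p_2), x_2* = 3·M/(p_1 + 3·p_2).
Here 1 + 3·24.56 = 74.68, giving x_1* = 2.2496.
At M' = 369.6: x_1* = 4.9491. Change: 4.9491 − 2.2496 = 2.6995.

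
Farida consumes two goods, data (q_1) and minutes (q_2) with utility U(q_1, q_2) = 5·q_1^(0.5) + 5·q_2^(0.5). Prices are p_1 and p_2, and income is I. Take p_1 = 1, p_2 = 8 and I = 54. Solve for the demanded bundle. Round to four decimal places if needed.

From the CES first-order condition, (q_2/q_1)^(0.5) = p_1/p_2.
Solve for the ratio: q_2/q_1 = [p_1/p_2]^(2).
Substitute q_2 = (q_2/q_1)·q_1 into the budget: q_1* = I/(p_1 + p_2·(q_2/q_1)).
Numerically q_2/q_1 = 0.015625, so q_1* = 54/(1 + 8·0.015625) = 48 and q_2* = 0.015625·48 = 0.75.

q_1* = 48, q_2* = 0.75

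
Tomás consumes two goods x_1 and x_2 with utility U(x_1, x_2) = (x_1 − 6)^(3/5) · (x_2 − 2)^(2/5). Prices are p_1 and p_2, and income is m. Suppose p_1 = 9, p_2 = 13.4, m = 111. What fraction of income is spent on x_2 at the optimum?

MRS = (3/2)·(x_2−2)/(x_1−6). Tangency with p_1/p_2 gives x_2−2 = (2/3)·(p_1/p_2)·(x_1−6).
Substituting into the budget: x_1* = 6 + 0.6·(m − 6·p_1 − 2·p_2)/p_1, and x_2* = 2 + 0.4·(…)/p_2.
Discretionary income = 111 − 6·9 − 2·13.4 = 30.2; x_1* = 6 + 0.6·30.2/9 = 8.0133; x_2* = 2 + 0.4·30.2/13.4 = 2.9015.
Expenditure on x_2: 13.4·2.9015 = 38.88; share = 0.3503.

share on x_2 = 0.3503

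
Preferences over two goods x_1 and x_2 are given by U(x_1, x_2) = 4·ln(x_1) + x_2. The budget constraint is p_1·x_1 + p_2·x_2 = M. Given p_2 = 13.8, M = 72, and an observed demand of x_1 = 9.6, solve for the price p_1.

MU_x_1 = 4/x_1, MU_x_2 = 1. Tangency: 4/x_1 = p_1/p_2.
So x_1*(p_1,p_2) = 4·p_2/p_1, independent of income; and x_2* = (M − 4·p_2)/p_2.
Set x_1* = 9.6 in the demand function and solve for p_1: p_1 = 5.75.

p_1 = 5.75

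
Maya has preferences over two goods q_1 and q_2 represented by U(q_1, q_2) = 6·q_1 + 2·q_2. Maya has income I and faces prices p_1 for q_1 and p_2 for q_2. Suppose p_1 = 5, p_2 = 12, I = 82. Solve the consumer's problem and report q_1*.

Perfect substitutes: compare marginal utility per dollar. 6/p_1 vs 2/p_2 → 1.2 vs 0.1667.
q_1 gives more utility per dollar, so spend all income on q_1: q_1* = I/p_1, q_2* = 0.
Numerically: q_1* = 16.4, q_2* = 0.

q_1* = 16.4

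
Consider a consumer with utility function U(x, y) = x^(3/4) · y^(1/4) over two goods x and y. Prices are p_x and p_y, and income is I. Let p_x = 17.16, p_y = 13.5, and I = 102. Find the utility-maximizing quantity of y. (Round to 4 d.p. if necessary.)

y* = 1.8889

The MRS is 3·y/x. Set MRS = p_x/p_y.
Rearranging, p_y·y = (1/3)·p_x·x. Substituting into the budget gives p_x·x·(1 + (1/3)) = I.
Demand: x*(p_x,p_y,I) = 0.75·I/p_x and y* = 0.25·I/p_y.
At p_x=17.16, p_y=13.5, I=102: y* = 0.25·102/13.5 = 1.8889.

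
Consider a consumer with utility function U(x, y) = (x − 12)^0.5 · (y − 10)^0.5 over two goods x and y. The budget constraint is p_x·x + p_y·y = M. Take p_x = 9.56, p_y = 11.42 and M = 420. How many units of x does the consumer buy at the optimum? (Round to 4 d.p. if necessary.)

x* = 21.9937

This is Cobb-Douglas in (x−12, y−10): tangency gives 0.5·p_y·(y−10) = 0.5·p_x·(x−12).
Substituting into the budget: x* = 12 + 0.5·(M − 12·p_x − 10·p_y)/p_x, and y* = 10 + 0.5·(…)/p_y.
Discretionary income = 420 − 12·9.56 − 10·11.42 = 191.08; x* = 12 + 0.5·191.08/9.56 = 21.9937.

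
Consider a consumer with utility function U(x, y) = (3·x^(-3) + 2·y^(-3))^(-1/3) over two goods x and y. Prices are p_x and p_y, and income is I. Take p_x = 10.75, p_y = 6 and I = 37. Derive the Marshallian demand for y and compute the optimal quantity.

MRS = MU_x/MU_y = (3/2)·(y/x)^(4). Set equal to p_x/p_y.
Solve for the ratio: y/x = [(2/3)·p_x/p_y]^(0.25).
Substitute y = (y/x)·x into the budget: x* = I/(p_x + p_y·(y/x)).
Numerically y/x = 1.045422, so x* = 37/(10.75 + 6·1.045422) = 2.1736 and y* = 1.045422·2.1736 = 2.2723.

y* = 2.2723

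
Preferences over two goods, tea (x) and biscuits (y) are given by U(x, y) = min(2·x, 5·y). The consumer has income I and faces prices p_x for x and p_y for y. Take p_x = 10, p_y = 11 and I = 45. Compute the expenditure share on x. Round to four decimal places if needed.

With perfect complements, no substitution: consume in ratio x:y = 5:2.
Budget: p_x·x + p_y·(2/5)·x = I, so (5·p_x + 2·p_y)·x = 5·I.
Demand: x*(p_x,p_y,I) = 5·I/(5·p_x + 2·p_y), y* = 2·I/(5·p_x + 2·p_y).
Here 5·10 + 2·11 = 72, giving x* = 3.125 and y* = 1.25.
Expenditure on x: 10·3.125 = 31.25; share = 0.6944.

share on x = 0.6944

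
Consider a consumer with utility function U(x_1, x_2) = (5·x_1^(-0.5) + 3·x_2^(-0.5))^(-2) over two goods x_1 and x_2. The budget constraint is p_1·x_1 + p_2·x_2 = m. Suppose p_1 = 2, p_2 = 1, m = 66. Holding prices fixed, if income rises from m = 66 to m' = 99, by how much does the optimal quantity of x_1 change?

MU_x_1 ∝ 5·x_1^(-1.5), MU_x_2 ∝ 3·x_2^(-1.5), so MRS = (5/3)·(x_2/x_1)^(1.5) = p_1/p_2.
Solve for the ratio: x_2/x_1 = [(3/5)·p_1/p_2]^(2/3).
Substitute x_2 = (x_2/x_1)·x_1 into the budget: x_1* = m/(p_1 + p_2·(x_2/x_1)).
Numerically x_2/x_1 = 1.129243, so x_1* = 66/(2 + 1·1.129243) = 21.0914.
At m' = 99: x_1* = 31.637. Change: 31.637 − 21.0914 = 10.5457.

Δx_1* = 10.5457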